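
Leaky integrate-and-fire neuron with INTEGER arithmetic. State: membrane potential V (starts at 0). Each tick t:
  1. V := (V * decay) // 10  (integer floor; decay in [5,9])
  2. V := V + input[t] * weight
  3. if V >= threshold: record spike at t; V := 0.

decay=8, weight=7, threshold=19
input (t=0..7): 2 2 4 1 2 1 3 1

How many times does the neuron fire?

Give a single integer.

t=0: input=2 -> V=14
t=1: input=2 -> V=0 FIRE
t=2: input=4 -> V=0 FIRE
t=3: input=1 -> V=7
t=4: input=2 -> V=0 FIRE
t=5: input=1 -> V=7
t=6: input=3 -> V=0 FIRE
t=7: input=1 -> V=7

Answer: 4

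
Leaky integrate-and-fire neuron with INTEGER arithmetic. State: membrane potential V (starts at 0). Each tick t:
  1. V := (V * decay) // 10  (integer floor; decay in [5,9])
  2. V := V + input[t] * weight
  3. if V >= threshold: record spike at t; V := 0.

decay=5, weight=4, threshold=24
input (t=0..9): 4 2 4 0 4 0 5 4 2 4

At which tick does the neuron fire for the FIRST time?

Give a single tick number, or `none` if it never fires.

t=0: input=4 -> V=16
t=1: input=2 -> V=16
t=2: input=4 -> V=0 FIRE
t=3: input=0 -> V=0
t=4: input=4 -> V=16
t=5: input=0 -> V=8
t=6: input=5 -> V=0 FIRE
t=7: input=4 -> V=16
t=8: input=2 -> V=16
t=9: input=4 -> V=0 FIRE

Answer: 2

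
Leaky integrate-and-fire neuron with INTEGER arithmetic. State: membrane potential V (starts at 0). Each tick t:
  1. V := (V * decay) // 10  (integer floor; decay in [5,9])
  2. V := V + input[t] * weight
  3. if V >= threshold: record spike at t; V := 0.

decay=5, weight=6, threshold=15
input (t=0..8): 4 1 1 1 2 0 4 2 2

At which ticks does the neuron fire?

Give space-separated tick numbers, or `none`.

Answer: 0 4 6 8

Derivation:
t=0: input=4 -> V=0 FIRE
t=1: input=1 -> V=6
t=2: input=1 -> V=9
t=3: input=1 -> V=10
t=4: input=2 -> V=0 FIRE
t=5: input=0 -> V=0
t=6: input=4 -> V=0 FIRE
t=7: input=2 -> V=12
t=8: input=2 -> V=0 FIRE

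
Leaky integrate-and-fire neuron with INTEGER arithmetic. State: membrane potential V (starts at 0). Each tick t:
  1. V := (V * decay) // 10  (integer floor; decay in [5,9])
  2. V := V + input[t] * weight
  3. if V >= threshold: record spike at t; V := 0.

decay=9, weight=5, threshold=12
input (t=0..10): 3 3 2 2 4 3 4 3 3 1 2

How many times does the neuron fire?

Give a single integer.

Answer: 9

Derivation:
t=0: input=3 -> V=0 FIRE
t=1: input=3 -> V=0 FIRE
t=2: input=2 -> V=10
t=3: input=2 -> V=0 FIRE
t=4: input=4 -> V=0 FIRE
t=5: input=3 -> V=0 FIRE
t=6: input=4 -> V=0 FIRE
t=7: input=3 -> V=0 FIRE
t=8: input=3 -> V=0 FIRE
t=9: input=1 -> V=5
t=10: input=2 -> V=0 FIRE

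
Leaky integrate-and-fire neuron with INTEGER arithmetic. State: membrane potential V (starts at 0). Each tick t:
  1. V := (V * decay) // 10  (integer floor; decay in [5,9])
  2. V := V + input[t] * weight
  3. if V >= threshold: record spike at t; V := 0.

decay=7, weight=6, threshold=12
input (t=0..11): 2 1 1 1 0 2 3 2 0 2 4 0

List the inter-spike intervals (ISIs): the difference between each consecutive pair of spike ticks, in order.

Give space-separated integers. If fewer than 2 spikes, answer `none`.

t=0: input=2 -> V=0 FIRE
t=1: input=1 -> V=6
t=2: input=1 -> V=10
t=3: input=1 -> V=0 FIRE
t=4: input=0 -> V=0
t=5: input=2 -> V=0 FIRE
t=6: input=3 -> V=0 FIRE
t=7: input=2 -> V=0 FIRE
t=8: input=0 -> V=0
t=9: input=2 -> V=0 FIRE
t=10: input=4 -> V=0 FIRE
t=11: input=0 -> V=0

Answer: 3 2 1 1 2 1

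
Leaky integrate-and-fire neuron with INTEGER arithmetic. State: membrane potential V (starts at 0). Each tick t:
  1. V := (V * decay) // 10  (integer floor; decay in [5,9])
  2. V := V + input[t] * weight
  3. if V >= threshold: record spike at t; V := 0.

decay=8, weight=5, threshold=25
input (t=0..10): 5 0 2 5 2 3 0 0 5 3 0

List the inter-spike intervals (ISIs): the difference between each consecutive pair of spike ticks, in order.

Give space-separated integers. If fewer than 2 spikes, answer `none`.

Answer: 3 5

Derivation:
t=0: input=5 -> V=0 FIRE
t=1: input=0 -> V=0
t=2: input=2 -> V=10
t=3: input=5 -> V=0 FIRE
t=4: input=2 -> V=10
t=5: input=3 -> V=23
t=6: input=0 -> V=18
t=7: input=0 -> V=14
t=8: input=5 -> V=0 FIRE
t=9: input=3 -> V=15
t=10: input=0 -> V=12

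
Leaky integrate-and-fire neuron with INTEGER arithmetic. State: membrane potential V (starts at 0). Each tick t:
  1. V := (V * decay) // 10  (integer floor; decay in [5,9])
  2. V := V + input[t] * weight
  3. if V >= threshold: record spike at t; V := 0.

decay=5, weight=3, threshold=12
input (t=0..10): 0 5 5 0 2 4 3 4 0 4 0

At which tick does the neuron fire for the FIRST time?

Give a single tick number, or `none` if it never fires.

t=0: input=0 -> V=0
t=1: input=5 -> V=0 FIRE
t=2: input=5 -> V=0 FIRE
t=3: input=0 -> V=0
t=4: input=2 -> V=6
t=5: input=4 -> V=0 FIRE
t=6: input=3 -> V=9
t=7: input=4 -> V=0 FIRE
t=8: input=0 -> V=0
t=9: input=4 -> V=0 FIRE
t=10: input=0 -> V=0

Answer: 1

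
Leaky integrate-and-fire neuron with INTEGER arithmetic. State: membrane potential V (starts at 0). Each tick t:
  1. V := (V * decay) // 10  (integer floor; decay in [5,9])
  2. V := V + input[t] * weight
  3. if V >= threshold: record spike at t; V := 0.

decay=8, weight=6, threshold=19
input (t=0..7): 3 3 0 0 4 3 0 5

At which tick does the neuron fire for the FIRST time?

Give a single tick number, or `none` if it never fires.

Answer: 1

Derivation:
t=0: input=3 -> V=18
t=1: input=3 -> V=0 FIRE
t=2: input=0 -> V=0
t=3: input=0 -> V=0
t=4: input=4 -> V=0 FIRE
t=5: input=3 -> V=18
t=6: input=0 -> V=14
t=7: input=5 -> V=0 FIRE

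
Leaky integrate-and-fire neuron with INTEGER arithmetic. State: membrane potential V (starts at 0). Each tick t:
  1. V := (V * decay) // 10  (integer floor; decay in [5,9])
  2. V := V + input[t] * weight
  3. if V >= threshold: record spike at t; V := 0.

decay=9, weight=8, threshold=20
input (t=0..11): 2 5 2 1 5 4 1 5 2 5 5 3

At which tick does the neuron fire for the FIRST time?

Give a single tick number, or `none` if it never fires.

Answer: 1

Derivation:
t=0: input=2 -> V=16
t=1: input=5 -> V=0 FIRE
t=2: input=2 -> V=16
t=3: input=1 -> V=0 FIRE
t=4: input=5 -> V=0 FIRE
t=5: input=4 -> V=0 FIRE
t=6: input=1 -> V=8
t=7: input=5 -> V=0 FIRE
t=8: input=2 -> V=16
t=9: input=5 -> V=0 FIRE
t=10: input=5 -> V=0 FIRE
t=11: input=3 -> V=0 FIRE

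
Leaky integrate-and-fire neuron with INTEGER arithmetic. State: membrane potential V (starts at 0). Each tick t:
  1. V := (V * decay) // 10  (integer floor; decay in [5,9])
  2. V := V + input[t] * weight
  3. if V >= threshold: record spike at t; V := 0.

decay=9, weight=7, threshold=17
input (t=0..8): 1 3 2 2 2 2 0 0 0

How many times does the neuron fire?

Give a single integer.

Answer: 3

Derivation:
t=0: input=1 -> V=7
t=1: input=3 -> V=0 FIRE
t=2: input=2 -> V=14
t=3: input=2 -> V=0 FIRE
t=4: input=2 -> V=14
t=5: input=2 -> V=0 FIRE
t=6: input=0 -> V=0
t=7: input=0 -> V=0
t=8: input=0 -> V=0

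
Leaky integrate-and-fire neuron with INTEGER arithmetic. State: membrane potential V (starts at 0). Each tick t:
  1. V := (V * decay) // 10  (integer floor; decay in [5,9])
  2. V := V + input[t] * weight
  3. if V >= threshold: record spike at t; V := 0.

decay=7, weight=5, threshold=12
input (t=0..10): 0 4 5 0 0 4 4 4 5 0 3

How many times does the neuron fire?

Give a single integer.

Answer: 7

Derivation:
t=0: input=0 -> V=0
t=1: input=4 -> V=0 FIRE
t=2: input=5 -> V=0 FIRE
t=3: input=0 -> V=0
t=4: input=0 -> V=0
t=5: input=4 -> V=0 FIRE
t=6: input=4 -> V=0 FIRE
t=7: input=4 -> V=0 FIRE
t=8: input=5 -> V=0 FIRE
t=9: input=0 -> V=0
t=10: input=3 -> V=0 FIRE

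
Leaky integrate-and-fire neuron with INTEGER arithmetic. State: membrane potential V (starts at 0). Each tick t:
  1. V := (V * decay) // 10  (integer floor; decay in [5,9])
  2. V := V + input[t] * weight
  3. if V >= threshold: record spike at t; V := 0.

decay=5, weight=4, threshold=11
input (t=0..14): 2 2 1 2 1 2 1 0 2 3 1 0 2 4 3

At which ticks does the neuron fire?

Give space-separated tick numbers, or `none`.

t=0: input=2 -> V=8
t=1: input=2 -> V=0 FIRE
t=2: input=1 -> V=4
t=3: input=2 -> V=10
t=4: input=1 -> V=9
t=5: input=2 -> V=0 FIRE
t=6: input=1 -> V=4
t=7: input=0 -> V=2
t=8: input=2 -> V=9
t=9: input=3 -> V=0 FIRE
t=10: input=1 -> V=4
t=11: input=0 -> V=2
t=12: input=2 -> V=9
t=13: input=4 -> V=0 FIRE
t=14: input=3 -> V=0 FIRE

Answer: 1 5 9 13 14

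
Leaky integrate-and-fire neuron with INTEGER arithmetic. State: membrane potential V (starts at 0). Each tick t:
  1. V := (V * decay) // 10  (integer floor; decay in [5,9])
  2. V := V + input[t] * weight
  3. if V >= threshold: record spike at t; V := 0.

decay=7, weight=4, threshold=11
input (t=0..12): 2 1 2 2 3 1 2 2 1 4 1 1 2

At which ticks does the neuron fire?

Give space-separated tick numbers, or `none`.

Answer: 2 4 7 9 12

Derivation:
t=0: input=2 -> V=8
t=1: input=1 -> V=9
t=2: input=2 -> V=0 FIRE
t=3: input=2 -> V=8
t=4: input=3 -> V=0 FIRE
t=5: input=1 -> V=4
t=6: input=2 -> V=10
t=7: input=2 -> V=0 FIRE
t=8: input=1 -> V=4
t=9: input=4 -> V=0 FIRE
t=10: input=1 -> V=4
t=11: input=1 -> V=6
t=12: input=2 -> V=0 FIRE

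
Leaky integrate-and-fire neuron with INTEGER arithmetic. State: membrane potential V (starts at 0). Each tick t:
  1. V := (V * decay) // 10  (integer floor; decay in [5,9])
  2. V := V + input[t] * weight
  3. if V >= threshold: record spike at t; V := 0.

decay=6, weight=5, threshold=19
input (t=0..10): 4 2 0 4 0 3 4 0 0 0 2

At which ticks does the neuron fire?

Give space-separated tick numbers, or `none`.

Answer: 0 3 6

Derivation:
t=0: input=4 -> V=0 FIRE
t=1: input=2 -> V=10
t=2: input=0 -> V=6
t=3: input=4 -> V=0 FIRE
t=4: input=0 -> V=0
t=5: input=3 -> V=15
t=6: input=4 -> V=0 FIRE
t=7: input=0 -> V=0
t=8: input=0 -> V=0
t=9: input=0 -> V=0
t=10: input=2 -> V=10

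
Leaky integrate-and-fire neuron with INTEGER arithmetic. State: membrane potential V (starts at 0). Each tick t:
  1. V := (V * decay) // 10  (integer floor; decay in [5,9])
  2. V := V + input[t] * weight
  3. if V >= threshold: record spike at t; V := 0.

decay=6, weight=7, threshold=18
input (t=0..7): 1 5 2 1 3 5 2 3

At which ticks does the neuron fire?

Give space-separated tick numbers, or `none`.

t=0: input=1 -> V=7
t=1: input=5 -> V=0 FIRE
t=2: input=2 -> V=14
t=3: input=1 -> V=15
t=4: input=3 -> V=0 FIRE
t=5: input=5 -> V=0 FIRE
t=6: input=2 -> V=14
t=7: input=3 -> V=0 FIRE

Answer: 1 4 5 7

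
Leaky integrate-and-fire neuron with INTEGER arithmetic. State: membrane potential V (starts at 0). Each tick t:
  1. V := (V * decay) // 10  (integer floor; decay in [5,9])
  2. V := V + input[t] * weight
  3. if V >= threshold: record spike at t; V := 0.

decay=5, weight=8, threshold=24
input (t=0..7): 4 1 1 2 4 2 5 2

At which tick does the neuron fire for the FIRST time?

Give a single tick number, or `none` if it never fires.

Answer: 0

Derivation:
t=0: input=4 -> V=0 FIRE
t=1: input=1 -> V=8
t=2: input=1 -> V=12
t=3: input=2 -> V=22
t=4: input=4 -> V=0 FIRE
t=5: input=2 -> V=16
t=6: input=5 -> V=0 FIRE
t=7: input=2 -> V=16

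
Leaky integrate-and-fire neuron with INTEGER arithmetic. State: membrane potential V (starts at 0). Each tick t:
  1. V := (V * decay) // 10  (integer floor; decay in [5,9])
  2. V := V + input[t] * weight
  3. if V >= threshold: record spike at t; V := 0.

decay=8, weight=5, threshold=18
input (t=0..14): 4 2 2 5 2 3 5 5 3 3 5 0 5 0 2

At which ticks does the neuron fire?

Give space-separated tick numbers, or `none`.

Answer: 0 2 3 5 6 7 9 10 12

Derivation:
t=0: input=4 -> V=0 FIRE
t=1: input=2 -> V=10
t=2: input=2 -> V=0 FIRE
t=3: input=5 -> V=0 FIRE
t=4: input=2 -> V=10
t=5: input=3 -> V=0 FIRE
t=6: input=5 -> V=0 FIRE
t=7: input=5 -> V=0 FIRE
t=8: input=3 -> V=15
t=9: input=3 -> V=0 FIRE
t=10: input=5 -> V=0 FIRE
t=11: input=0 -> V=0
t=12: input=5 -> V=0 FIRE
t=13: input=0 -> V=0
t=14: input=2 -> V=10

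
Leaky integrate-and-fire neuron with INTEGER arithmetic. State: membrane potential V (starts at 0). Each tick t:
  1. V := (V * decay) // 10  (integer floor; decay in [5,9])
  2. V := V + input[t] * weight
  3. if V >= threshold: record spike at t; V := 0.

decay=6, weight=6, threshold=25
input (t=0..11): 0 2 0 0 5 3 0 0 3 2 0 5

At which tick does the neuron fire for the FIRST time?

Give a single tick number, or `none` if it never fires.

t=0: input=0 -> V=0
t=1: input=2 -> V=12
t=2: input=0 -> V=7
t=3: input=0 -> V=4
t=4: input=5 -> V=0 FIRE
t=5: input=3 -> V=18
t=6: input=0 -> V=10
t=7: input=0 -> V=6
t=8: input=3 -> V=21
t=9: input=2 -> V=24
t=10: input=0 -> V=14
t=11: input=5 -> V=0 FIRE

Answer: 4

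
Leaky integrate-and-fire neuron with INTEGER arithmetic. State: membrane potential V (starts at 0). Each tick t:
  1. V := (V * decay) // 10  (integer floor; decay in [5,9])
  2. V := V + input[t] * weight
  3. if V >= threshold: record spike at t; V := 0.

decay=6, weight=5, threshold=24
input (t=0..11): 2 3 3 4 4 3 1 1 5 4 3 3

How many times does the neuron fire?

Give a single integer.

Answer: 4

Derivation:
t=0: input=2 -> V=10
t=1: input=3 -> V=21
t=2: input=3 -> V=0 FIRE
t=3: input=4 -> V=20
t=4: input=4 -> V=0 FIRE
t=5: input=3 -> V=15
t=6: input=1 -> V=14
t=7: input=1 -> V=13
t=8: input=5 -> V=0 FIRE
t=9: input=4 -> V=20
t=10: input=3 -> V=0 FIRE
t=11: input=3 -> V=15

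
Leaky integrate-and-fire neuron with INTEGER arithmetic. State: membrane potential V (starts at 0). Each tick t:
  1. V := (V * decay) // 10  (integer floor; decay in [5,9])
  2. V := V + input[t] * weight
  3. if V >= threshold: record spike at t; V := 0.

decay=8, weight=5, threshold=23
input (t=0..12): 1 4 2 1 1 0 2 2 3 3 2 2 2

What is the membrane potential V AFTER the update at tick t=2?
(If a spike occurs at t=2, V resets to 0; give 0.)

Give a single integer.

t=0: input=1 -> V=5
t=1: input=4 -> V=0 FIRE
t=2: input=2 -> V=10
t=3: input=1 -> V=13
t=4: input=1 -> V=15
t=5: input=0 -> V=12
t=6: input=2 -> V=19
t=7: input=2 -> V=0 FIRE
t=8: input=3 -> V=15
t=9: input=3 -> V=0 FIRE
t=10: input=2 -> V=10
t=11: input=2 -> V=18
t=12: input=2 -> V=0 FIRE

Answer: 10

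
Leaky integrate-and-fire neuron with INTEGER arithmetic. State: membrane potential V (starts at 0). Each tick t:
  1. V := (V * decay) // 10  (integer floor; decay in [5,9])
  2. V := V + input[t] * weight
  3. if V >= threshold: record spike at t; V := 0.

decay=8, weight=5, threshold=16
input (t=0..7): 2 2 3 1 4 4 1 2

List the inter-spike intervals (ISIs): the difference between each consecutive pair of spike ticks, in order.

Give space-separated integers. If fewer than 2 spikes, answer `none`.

Answer: 2 1 1

Derivation:
t=0: input=2 -> V=10
t=1: input=2 -> V=0 FIRE
t=2: input=3 -> V=15
t=3: input=1 -> V=0 FIRE
t=4: input=4 -> V=0 FIRE
t=5: input=4 -> V=0 FIRE
t=6: input=1 -> V=5
t=7: input=2 -> V=14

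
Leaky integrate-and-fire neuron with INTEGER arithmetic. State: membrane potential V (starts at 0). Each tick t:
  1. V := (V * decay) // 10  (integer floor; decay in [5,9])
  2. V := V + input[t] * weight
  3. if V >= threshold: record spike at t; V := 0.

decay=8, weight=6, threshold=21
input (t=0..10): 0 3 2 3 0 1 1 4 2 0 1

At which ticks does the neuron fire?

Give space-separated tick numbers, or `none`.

Answer: 2 7

Derivation:
t=0: input=0 -> V=0
t=1: input=3 -> V=18
t=2: input=2 -> V=0 FIRE
t=3: input=3 -> V=18
t=4: input=0 -> V=14
t=5: input=1 -> V=17
t=6: input=1 -> V=19
t=7: input=4 -> V=0 FIRE
t=8: input=2 -> V=12
t=9: input=0 -> V=9
t=10: input=1 -> V=13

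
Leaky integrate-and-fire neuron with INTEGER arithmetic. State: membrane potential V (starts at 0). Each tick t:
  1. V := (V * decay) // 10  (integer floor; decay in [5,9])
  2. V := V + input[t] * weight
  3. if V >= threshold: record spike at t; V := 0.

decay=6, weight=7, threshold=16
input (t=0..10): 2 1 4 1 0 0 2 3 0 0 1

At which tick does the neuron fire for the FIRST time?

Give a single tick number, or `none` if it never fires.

t=0: input=2 -> V=14
t=1: input=1 -> V=15
t=2: input=4 -> V=0 FIRE
t=3: input=1 -> V=7
t=4: input=0 -> V=4
t=5: input=0 -> V=2
t=6: input=2 -> V=15
t=7: input=3 -> V=0 FIRE
t=8: input=0 -> V=0
t=9: input=0 -> V=0
t=10: input=1 -> V=7

Answer: 2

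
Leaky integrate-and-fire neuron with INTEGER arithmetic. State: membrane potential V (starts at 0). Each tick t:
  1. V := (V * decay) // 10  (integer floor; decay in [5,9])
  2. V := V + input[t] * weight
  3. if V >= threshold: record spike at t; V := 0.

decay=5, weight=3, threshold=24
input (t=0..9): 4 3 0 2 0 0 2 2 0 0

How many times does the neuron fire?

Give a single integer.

Answer: 0

Derivation:
t=0: input=4 -> V=12
t=1: input=3 -> V=15
t=2: input=0 -> V=7
t=3: input=2 -> V=9
t=4: input=0 -> V=4
t=5: input=0 -> V=2
t=6: input=2 -> V=7
t=7: input=2 -> V=9
t=8: input=0 -> V=4
t=9: input=0 -> V=2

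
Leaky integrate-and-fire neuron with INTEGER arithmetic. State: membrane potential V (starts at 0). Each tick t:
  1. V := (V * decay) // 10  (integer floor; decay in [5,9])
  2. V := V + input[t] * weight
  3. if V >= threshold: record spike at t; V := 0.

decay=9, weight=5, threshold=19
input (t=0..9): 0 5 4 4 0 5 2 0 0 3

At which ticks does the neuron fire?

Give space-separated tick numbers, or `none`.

Answer: 1 2 3 5 9

Derivation:
t=0: input=0 -> V=0
t=1: input=5 -> V=0 FIRE
t=2: input=4 -> V=0 FIRE
t=3: input=4 -> V=0 FIRE
t=4: input=0 -> V=0
t=5: input=5 -> V=0 FIRE
t=6: input=2 -> V=10
t=7: input=0 -> V=9
t=8: input=0 -> V=8
t=9: input=3 -> V=0 FIRE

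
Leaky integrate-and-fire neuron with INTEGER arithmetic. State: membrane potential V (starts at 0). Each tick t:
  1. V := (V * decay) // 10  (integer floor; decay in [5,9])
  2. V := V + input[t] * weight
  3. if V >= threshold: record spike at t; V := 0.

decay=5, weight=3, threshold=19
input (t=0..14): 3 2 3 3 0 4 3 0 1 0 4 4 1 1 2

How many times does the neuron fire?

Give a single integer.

t=0: input=3 -> V=9
t=1: input=2 -> V=10
t=2: input=3 -> V=14
t=3: input=3 -> V=16
t=4: input=0 -> V=8
t=5: input=4 -> V=16
t=6: input=3 -> V=17
t=7: input=0 -> V=8
t=8: input=1 -> V=7
t=9: input=0 -> V=3
t=10: input=4 -> V=13
t=11: input=4 -> V=18
t=12: input=1 -> V=12
t=13: input=1 -> V=9
t=14: input=2 -> V=10

Answer: 0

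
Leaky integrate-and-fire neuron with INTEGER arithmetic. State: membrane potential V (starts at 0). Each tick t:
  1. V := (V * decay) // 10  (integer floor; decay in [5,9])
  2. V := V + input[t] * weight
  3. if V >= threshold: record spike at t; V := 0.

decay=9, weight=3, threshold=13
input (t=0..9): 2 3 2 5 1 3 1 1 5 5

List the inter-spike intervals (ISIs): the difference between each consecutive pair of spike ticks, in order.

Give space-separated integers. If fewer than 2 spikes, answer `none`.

t=0: input=2 -> V=6
t=1: input=3 -> V=0 FIRE
t=2: input=2 -> V=6
t=3: input=5 -> V=0 FIRE
t=4: input=1 -> V=3
t=5: input=3 -> V=11
t=6: input=1 -> V=12
t=7: input=1 -> V=0 FIRE
t=8: input=5 -> V=0 FIRE
t=9: input=5 -> V=0 FIRE

Answer: 2 4 1 1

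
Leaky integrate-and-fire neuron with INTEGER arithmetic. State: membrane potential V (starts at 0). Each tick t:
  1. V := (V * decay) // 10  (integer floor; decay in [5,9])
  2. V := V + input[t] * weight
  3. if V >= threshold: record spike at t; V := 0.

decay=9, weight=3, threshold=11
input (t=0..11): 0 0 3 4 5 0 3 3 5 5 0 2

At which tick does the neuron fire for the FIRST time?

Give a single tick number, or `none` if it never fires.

Answer: 3

Derivation:
t=0: input=0 -> V=0
t=1: input=0 -> V=0
t=2: input=3 -> V=9
t=3: input=4 -> V=0 FIRE
t=4: input=5 -> V=0 FIRE
t=5: input=0 -> V=0
t=6: input=3 -> V=9
t=7: input=3 -> V=0 FIRE
t=8: input=5 -> V=0 FIRE
t=9: input=5 -> V=0 FIRE
t=10: input=0 -> V=0
t=11: input=2 -> V=6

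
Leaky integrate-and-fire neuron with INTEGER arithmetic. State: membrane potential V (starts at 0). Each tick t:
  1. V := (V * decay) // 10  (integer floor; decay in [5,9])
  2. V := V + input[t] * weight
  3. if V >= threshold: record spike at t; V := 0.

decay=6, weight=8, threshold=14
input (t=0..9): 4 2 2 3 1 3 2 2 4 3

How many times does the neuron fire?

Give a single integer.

Answer: 9

Derivation:
t=0: input=4 -> V=0 FIRE
t=1: input=2 -> V=0 FIRE
t=2: input=2 -> V=0 FIRE
t=3: input=3 -> V=0 FIRE
t=4: input=1 -> V=8
t=5: input=3 -> V=0 FIRE
t=6: input=2 -> V=0 FIRE
t=7: input=2 -> V=0 FIRE
t=8: input=4 -> V=0 FIRE
t=9: input=3 -> V=0 FIRE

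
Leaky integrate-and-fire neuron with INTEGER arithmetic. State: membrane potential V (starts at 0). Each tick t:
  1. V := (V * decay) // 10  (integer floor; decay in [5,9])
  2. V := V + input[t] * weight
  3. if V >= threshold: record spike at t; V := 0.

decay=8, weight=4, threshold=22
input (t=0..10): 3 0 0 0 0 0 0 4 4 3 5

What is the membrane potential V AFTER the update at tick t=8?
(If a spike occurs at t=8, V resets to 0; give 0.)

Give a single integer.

t=0: input=3 -> V=12
t=1: input=0 -> V=9
t=2: input=0 -> V=7
t=3: input=0 -> V=5
t=4: input=0 -> V=4
t=5: input=0 -> V=3
t=6: input=0 -> V=2
t=7: input=4 -> V=17
t=8: input=4 -> V=0 FIRE
t=9: input=3 -> V=12
t=10: input=5 -> V=0 FIRE

Answer: 0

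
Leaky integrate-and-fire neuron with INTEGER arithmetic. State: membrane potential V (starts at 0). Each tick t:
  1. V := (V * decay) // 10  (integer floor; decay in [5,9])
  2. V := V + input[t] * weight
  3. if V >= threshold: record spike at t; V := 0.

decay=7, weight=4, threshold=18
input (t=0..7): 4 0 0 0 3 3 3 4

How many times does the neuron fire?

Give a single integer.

t=0: input=4 -> V=16
t=1: input=0 -> V=11
t=2: input=0 -> V=7
t=3: input=0 -> V=4
t=4: input=3 -> V=14
t=5: input=3 -> V=0 FIRE
t=6: input=3 -> V=12
t=7: input=4 -> V=0 FIRE

Answer: 2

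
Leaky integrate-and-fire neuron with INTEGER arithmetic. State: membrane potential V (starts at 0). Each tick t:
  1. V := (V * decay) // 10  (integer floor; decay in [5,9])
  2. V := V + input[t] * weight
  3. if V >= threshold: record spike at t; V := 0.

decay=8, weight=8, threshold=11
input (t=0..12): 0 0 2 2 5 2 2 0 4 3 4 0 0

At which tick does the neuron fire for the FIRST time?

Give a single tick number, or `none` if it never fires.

Answer: 2

Derivation:
t=0: input=0 -> V=0
t=1: input=0 -> V=0
t=2: input=2 -> V=0 FIRE
t=3: input=2 -> V=0 FIRE
t=4: input=5 -> V=0 FIRE
t=5: input=2 -> V=0 FIRE
t=6: input=2 -> V=0 FIRE
t=7: input=0 -> V=0
t=8: input=4 -> V=0 FIRE
t=9: input=3 -> V=0 FIRE
t=10: input=4 -> V=0 FIRE
t=11: input=0 -> V=0
t=12: input=0 -> V=0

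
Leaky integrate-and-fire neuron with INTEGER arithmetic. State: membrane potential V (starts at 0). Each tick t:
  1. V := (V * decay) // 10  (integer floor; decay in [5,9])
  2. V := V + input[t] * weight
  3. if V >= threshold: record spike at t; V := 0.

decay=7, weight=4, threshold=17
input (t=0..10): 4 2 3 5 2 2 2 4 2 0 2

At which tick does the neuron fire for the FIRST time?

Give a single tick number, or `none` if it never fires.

Answer: 1

Derivation:
t=0: input=4 -> V=16
t=1: input=2 -> V=0 FIRE
t=2: input=3 -> V=12
t=3: input=5 -> V=0 FIRE
t=4: input=2 -> V=8
t=5: input=2 -> V=13
t=6: input=2 -> V=0 FIRE
t=7: input=4 -> V=16
t=8: input=2 -> V=0 FIRE
t=9: input=0 -> V=0
t=10: input=2 -> V=8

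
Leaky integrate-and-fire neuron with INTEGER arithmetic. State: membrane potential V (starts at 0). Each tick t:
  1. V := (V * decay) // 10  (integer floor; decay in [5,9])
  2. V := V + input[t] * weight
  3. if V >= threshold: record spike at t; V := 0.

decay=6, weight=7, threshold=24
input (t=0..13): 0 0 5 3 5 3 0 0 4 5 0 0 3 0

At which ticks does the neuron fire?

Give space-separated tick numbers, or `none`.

Answer: 2 4 8 9

Derivation:
t=0: input=0 -> V=0
t=1: input=0 -> V=0
t=2: input=5 -> V=0 FIRE
t=3: input=3 -> V=21
t=4: input=5 -> V=0 FIRE
t=5: input=3 -> V=21
t=6: input=0 -> V=12
t=7: input=0 -> V=7
t=8: input=4 -> V=0 FIRE
t=9: input=5 -> V=0 FIRE
t=10: input=0 -> V=0
t=11: input=0 -> V=0
t=12: input=3 -> V=21
t=13: input=0 -> V=12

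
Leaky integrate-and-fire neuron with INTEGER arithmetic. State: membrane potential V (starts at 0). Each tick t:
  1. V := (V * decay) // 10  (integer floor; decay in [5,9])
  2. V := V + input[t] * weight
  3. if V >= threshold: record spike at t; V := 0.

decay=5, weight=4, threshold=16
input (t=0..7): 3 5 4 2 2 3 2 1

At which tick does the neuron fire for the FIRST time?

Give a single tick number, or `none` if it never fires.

t=0: input=3 -> V=12
t=1: input=5 -> V=0 FIRE
t=2: input=4 -> V=0 FIRE
t=3: input=2 -> V=8
t=4: input=2 -> V=12
t=5: input=3 -> V=0 FIRE
t=6: input=2 -> V=8
t=7: input=1 -> V=8

Answer: 1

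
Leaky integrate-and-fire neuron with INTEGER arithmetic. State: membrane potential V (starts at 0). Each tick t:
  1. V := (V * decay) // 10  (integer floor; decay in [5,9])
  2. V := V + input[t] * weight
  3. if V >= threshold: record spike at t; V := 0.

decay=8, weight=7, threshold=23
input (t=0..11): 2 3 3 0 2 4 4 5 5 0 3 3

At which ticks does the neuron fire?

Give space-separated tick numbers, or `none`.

t=0: input=2 -> V=14
t=1: input=3 -> V=0 FIRE
t=2: input=3 -> V=21
t=3: input=0 -> V=16
t=4: input=2 -> V=0 FIRE
t=5: input=4 -> V=0 FIRE
t=6: input=4 -> V=0 FIRE
t=7: input=5 -> V=0 FIRE
t=8: input=5 -> V=0 FIRE
t=9: input=0 -> V=0
t=10: input=3 -> V=21
t=11: input=3 -> V=0 FIRE

Answer: 1 4 5 6 7 8 11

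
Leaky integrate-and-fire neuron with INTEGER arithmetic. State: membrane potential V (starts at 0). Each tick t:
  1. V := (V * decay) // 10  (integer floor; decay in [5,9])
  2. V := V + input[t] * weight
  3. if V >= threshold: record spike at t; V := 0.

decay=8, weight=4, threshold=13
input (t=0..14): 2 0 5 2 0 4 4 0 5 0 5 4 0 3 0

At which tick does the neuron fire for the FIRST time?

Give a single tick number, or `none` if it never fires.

t=0: input=2 -> V=8
t=1: input=0 -> V=6
t=2: input=5 -> V=0 FIRE
t=3: input=2 -> V=8
t=4: input=0 -> V=6
t=5: input=4 -> V=0 FIRE
t=6: input=4 -> V=0 FIRE
t=7: input=0 -> V=0
t=8: input=5 -> V=0 FIRE
t=9: input=0 -> V=0
t=10: input=5 -> V=0 FIRE
t=11: input=4 -> V=0 FIRE
t=12: input=0 -> V=0
t=13: input=3 -> V=12
t=14: input=0 -> V=9

Answer: 2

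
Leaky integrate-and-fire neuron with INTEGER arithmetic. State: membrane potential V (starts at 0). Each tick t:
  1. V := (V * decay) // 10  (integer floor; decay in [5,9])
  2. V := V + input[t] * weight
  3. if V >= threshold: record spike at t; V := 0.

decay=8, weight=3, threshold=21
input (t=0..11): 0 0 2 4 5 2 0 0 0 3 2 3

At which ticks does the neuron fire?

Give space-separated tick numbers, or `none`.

t=0: input=0 -> V=0
t=1: input=0 -> V=0
t=2: input=2 -> V=6
t=3: input=4 -> V=16
t=4: input=5 -> V=0 FIRE
t=5: input=2 -> V=6
t=6: input=0 -> V=4
t=7: input=0 -> V=3
t=8: input=0 -> V=2
t=9: input=3 -> V=10
t=10: input=2 -> V=14
t=11: input=3 -> V=20

Answer: 4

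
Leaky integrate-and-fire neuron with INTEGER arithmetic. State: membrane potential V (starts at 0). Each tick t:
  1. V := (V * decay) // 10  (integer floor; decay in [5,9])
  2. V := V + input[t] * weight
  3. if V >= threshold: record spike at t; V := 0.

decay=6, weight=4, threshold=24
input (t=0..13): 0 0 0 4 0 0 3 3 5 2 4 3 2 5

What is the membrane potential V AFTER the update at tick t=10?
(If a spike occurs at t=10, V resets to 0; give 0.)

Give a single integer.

t=0: input=0 -> V=0
t=1: input=0 -> V=0
t=2: input=0 -> V=0
t=3: input=4 -> V=16
t=4: input=0 -> V=9
t=5: input=0 -> V=5
t=6: input=3 -> V=15
t=7: input=3 -> V=21
t=8: input=5 -> V=0 FIRE
t=9: input=2 -> V=8
t=10: input=4 -> V=20
t=11: input=3 -> V=0 FIRE
t=12: input=2 -> V=8
t=13: input=5 -> V=0 FIRE

Answer: 20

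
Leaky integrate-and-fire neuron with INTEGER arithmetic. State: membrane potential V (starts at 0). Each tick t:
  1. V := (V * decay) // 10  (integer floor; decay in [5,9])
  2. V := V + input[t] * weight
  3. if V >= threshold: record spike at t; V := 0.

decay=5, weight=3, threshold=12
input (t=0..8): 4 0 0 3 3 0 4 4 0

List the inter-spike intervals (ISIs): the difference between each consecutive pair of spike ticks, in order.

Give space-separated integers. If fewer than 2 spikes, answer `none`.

Answer: 4 2 1

Derivation:
t=0: input=4 -> V=0 FIRE
t=1: input=0 -> V=0
t=2: input=0 -> V=0
t=3: input=3 -> V=9
t=4: input=3 -> V=0 FIRE
t=5: input=0 -> V=0
t=6: input=4 -> V=0 FIRE
t=7: input=4 -> V=0 FIRE
t=8: input=0 -> V=0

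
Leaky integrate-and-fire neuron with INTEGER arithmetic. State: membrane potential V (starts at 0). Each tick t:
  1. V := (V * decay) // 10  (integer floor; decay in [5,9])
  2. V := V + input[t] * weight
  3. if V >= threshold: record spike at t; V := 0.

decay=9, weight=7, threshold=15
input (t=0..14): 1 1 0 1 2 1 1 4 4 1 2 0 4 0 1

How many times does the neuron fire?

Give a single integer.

t=0: input=1 -> V=7
t=1: input=1 -> V=13
t=2: input=0 -> V=11
t=3: input=1 -> V=0 FIRE
t=4: input=2 -> V=14
t=5: input=1 -> V=0 FIRE
t=6: input=1 -> V=7
t=7: input=4 -> V=0 FIRE
t=8: input=4 -> V=0 FIRE
t=9: input=1 -> V=7
t=10: input=2 -> V=0 FIRE
t=11: input=0 -> V=0
t=12: input=4 -> V=0 FIRE
t=13: input=0 -> V=0
t=14: input=1 -> V=7

Answer: 6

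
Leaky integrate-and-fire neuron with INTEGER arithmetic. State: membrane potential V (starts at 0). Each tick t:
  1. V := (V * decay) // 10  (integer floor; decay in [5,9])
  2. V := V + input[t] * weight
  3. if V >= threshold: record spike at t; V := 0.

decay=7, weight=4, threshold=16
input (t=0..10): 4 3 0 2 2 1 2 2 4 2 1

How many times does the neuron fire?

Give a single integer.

Answer: 3

Derivation:
t=0: input=4 -> V=0 FIRE
t=1: input=3 -> V=12
t=2: input=0 -> V=8
t=3: input=2 -> V=13
t=4: input=2 -> V=0 FIRE
t=5: input=1 -> V=4
t=6: input=2 -> V=10
t=7: input=2 -> V=15
t=8: input=4 -> V=0 FIRE
t=9: input=2 -> V=8
t=10: input=1 -> V=9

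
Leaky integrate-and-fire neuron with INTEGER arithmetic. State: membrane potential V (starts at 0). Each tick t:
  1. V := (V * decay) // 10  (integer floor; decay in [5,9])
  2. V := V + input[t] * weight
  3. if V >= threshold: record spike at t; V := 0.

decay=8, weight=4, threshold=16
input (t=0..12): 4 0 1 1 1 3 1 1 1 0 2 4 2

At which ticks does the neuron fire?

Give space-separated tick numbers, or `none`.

Answer: 0 5 11

Derivation:
t=0: input=4 -> V=0 FIRE
t=1: input=0 -> V=0
t=2: input=1 -> V=4
t=3: input=1 -> V=7
t=4: input=1 -> V=9
t=5: input=3 -> V=0 FIRE
t=6: input=1 -> V=4
t=7: input=1 -> V=7
t=8: input=1 -> V=9
t=9: input=0 -> V=7
t=10: input=2 -> V=13
t=11: input=4 -> V=0 FIRE
t=12: input=2 -> V=8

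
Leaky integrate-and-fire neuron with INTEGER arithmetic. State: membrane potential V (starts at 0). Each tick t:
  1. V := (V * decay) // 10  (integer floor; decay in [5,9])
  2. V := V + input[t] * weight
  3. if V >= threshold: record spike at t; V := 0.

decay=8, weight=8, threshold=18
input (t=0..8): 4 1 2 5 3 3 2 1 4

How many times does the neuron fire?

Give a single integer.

t=0: input=4 -> V=0 FIRE
t=1: input=1 -> V=8
t=2: input=2 -> V=0 FIRE
t=3: input=5 -> V=0 FIRE
t=4: input=3 -> V=0 FIRE
t=5: input=3 -> V=0 FIRE
t=6: input=2 -> V=16
t=7: input=1 -> V=0 FIRE
t=8: input=4 -> V=0 FIRE

Answer: 7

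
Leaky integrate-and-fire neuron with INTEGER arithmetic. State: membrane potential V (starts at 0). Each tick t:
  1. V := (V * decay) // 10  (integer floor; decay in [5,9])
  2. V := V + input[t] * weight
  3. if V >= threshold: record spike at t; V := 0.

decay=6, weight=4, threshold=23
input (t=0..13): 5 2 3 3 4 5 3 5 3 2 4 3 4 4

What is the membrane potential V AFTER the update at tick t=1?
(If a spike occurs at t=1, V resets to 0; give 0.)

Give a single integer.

Answer: 20

Derivation:
t=0: input=5 -> V=20
t=1: input=2 -> V=20
t=2: input=3 -> V=0 FIRE
t=3: input=3 -> V=12
t=4: input=4 -> V=0 FIRE
t=5: input=5 -> V=20
t=6: input=3 -> V=0 FIRE
t=7: input=5 -> V=20
t=8: input=3 -> V=0 FIRE
t=9: input=2 -> V=8
t=10: input=4 -> V=20
t=11: input=3 -> V=0 FIRE
t=12: input=4 -> V=16
t=13: input=4 -> V=0 FIRE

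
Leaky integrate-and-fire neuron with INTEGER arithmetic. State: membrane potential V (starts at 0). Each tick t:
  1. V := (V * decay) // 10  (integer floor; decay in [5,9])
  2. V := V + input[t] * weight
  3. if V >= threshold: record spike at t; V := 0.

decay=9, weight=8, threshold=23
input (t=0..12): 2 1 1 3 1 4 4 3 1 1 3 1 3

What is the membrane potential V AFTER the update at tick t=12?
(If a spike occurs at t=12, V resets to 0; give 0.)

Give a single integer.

t=0: input=2 -> V=16
t=1: input=1 -> V=22
t=2: input=1 -> V=0 FIRE
t=3: input=3 -> V=0 FIRE
t=4: input=1 -> V=8
t=5: input=4 -> V=0 FIRE
t=6: input=4 -> V=0 FIRE
t=7: input=3 -> V=0 FIRE
t=8: input=1 -> V=8
t=9: input=1 -> V=15
t=10: input=3 -> V=0 FIRE
t=11: input=1 -> V=8
t=12: input=3 -> V=0 FIRE

Answer: 0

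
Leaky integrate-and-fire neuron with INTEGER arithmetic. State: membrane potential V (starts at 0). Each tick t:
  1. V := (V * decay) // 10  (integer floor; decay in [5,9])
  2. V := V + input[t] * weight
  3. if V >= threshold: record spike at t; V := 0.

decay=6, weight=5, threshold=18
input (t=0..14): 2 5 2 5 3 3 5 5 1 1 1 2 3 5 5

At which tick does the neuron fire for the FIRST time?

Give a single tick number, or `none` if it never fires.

t=0: input=2 -> V=10
t=1: input=5 -> V=0 FIRE
t=2: input=2 -> V=10
t=3: input=5 -> V=0 FIRE
t=4: input=3 -> V=15
t=5: input=3 -> V=0 FIRE
t=6: input=5 -> V=0 FIRE
t=7: input=5 -> V=0 FIRE
t=8: input=1 -> V=5
t=9: input=1 -> V=8
t=10: input=1 -> V=9
t=11: input=2 -> V=15
t=12: input=3 -> V=0 FIRE
t=13: input=5 -> V=0 FIRE
t=14: input=5 -> V=0 FIRE

Answer: 1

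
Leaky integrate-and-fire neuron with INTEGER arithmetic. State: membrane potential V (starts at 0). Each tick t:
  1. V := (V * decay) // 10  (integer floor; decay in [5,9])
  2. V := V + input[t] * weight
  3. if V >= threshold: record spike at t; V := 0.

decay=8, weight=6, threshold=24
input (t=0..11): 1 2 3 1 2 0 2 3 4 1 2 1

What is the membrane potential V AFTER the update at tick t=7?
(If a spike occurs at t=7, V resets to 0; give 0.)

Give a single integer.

t=0: input=1 -> V=6
t=1: input=2 -> V=16
t=2: input=3 -> V=0 FIRE
t=3: input=1 -> V=6
t=4: input=2 -> V=16
t=5: input=0 -> V=12
t=6: input=2 -> V=21
t=7: input=3 -> V=0 FIRE
t=8: input=4 -> V=0 FIRE
t=9: input=1 -> V=6
t=10: input=2 -> V=16
t=11: input=1 -> V=18

Answer: 0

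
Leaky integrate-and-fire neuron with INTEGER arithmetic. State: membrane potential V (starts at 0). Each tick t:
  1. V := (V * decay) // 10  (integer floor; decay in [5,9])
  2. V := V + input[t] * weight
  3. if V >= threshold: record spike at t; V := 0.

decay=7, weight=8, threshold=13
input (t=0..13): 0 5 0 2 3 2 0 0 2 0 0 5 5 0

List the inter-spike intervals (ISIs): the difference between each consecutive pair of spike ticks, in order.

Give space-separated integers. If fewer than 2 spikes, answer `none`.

t=0: input=0 -> V=0
t=1: input=5 -> V=0 FIRE
t=2: input=0 -> V=0
t=3: input=2 -> V=0 FIRE
t=4: input=3 -> V=0 FIRE
t=5: input=2 -> V=0 FIRE
t=6: input=0 -> V=0
t=7: input=0 -> V=0
t=8: input=2 -> V=0 FIRE
t=9: input=0 -> V=0
t=10: input=0 -> V=0
t=11: input=5 -> V=0 FIRE
t=12: input=5 -> V=0 FIRE
t=13: input=0 -> V=0

Answer: 2 1 1 3 3 1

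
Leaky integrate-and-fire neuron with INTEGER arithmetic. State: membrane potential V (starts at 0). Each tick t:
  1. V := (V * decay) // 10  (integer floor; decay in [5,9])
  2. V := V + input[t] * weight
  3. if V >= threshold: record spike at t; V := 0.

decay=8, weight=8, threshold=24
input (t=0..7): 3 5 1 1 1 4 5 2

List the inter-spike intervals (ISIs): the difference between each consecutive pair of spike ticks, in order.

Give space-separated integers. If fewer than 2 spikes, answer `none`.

Answer: 1 4 1

Derivation:
t=0: input=3 -> V=0 FIRE
t=1: input=5 -> V=0 FIRE
t=2: input=1 -> V=8
t=3: input=1 -> V=14
t=4: input=1 -> V=19
t=5: input=4 -> V=0 FIRE
t=6: input=5 -> V=0 FIRE
t=7: input=2 -> V=16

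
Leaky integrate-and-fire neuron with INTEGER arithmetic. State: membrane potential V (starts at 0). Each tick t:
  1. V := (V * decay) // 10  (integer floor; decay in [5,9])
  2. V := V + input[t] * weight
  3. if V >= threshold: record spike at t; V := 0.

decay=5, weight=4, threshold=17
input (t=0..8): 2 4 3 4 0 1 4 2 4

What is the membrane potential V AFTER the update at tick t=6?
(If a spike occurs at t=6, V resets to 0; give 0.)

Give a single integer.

Answer: 0

Derivation:
t=0: input=2 -> V=8
t=1: input=4 -> V=0 FIRE
t=2: input=3 -> V=12
t=3: input=4 -> V=0 FIRE
t=4: input=0 -> V=0
t=5: input=1 -> V=4
t=6: input=4 -> V=0 FIRE
t=7: input=2 -> V=8
t=8: input=4 -> V=0 FIRE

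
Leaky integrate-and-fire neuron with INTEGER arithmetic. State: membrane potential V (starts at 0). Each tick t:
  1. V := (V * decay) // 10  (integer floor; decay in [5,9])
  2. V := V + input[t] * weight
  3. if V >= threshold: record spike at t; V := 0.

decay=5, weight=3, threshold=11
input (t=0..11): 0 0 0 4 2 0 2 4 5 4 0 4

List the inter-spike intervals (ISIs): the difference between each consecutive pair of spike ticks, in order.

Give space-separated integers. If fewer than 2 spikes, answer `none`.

Answer: 4 1 1 2

Derivation:
t=0: input=0 -> V=0
t=1: input=0 -> V=0
t=2: input=0 -> V=0
t=3: input=4 -> V=0 FIRE
t=4: input=2 -> V=6
t=5: input=0 -> V=3
t=6: input=2 -> V=7
t=7: input=4 -> V=0 FIRE
t=8: input=5 -> V=0 FIRE
t=9: input=4 -> V=0 FIRE
t=10: input=0 -> V=0
t=11: input=4 -> V=0 FIRE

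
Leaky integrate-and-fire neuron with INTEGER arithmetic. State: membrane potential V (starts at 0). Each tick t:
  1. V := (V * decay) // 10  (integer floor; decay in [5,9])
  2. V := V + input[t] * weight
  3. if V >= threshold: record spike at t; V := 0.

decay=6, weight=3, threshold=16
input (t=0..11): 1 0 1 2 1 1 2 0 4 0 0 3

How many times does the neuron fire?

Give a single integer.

Answer: 0

Derivation:
t=0: input=1 -> V=3
t=1: input=0 -> V=1
t=2: input=1 -> V=3
t=3: input=2 -> V=7
t=4: input=1 -> V=7
t=5: input=1 -> V=7
t=6: input=2 -> V=10
t=7: input=0 -> V=6
t=8: input=4 -> V=15
t=9: input=0 -> V=9
t=10: input=0 -> V=5
t=11: input=3 -> V=12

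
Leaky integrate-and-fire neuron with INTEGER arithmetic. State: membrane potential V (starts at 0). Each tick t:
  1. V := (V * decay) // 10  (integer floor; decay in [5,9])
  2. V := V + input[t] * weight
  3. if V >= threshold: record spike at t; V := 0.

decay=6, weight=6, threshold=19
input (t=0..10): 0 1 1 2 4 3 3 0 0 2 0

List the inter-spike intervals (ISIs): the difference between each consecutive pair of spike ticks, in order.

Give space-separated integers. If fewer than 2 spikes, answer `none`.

Answer: 2

Derivation:
t=0: input=0 -> V=0
t=1: input=1 -> V=6
t=2: input=1 -> V=9
t=3: input=2 -> V=17
t=4: input=4 -> V=0 FIRE
t=5: input=3 -> V=18
t=6: input=3 -> V=0 FIRE
t=7: input=0 -> V=0
t=8: input=0 -> V=0
t=9: input=2 -> V=12
t=10: input=0 -> V=7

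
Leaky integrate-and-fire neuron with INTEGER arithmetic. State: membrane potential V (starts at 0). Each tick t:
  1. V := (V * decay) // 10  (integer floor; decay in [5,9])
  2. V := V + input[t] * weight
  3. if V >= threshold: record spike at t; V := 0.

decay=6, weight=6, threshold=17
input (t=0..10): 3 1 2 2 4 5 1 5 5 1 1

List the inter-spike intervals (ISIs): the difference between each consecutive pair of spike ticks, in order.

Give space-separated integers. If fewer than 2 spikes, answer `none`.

t=0: input=3 -> V=0 FIRE
t=1: input=1 -> V=6
t=2: input=2 -> V=15
t=3: input=2 -> V=0 FIRE
t=4: input=4 -> V=0 FIRE
t=5: input=5 -> V=0 FIRE
t=6: input=1 -> V=6
t=7: input=5 -> V=0 FIRE
t=8: input=5 -> V=0 FIRE
t=9: input=1 -> V=6
t=10: input=1 -> V=9

Answer: 3 1 1 2 1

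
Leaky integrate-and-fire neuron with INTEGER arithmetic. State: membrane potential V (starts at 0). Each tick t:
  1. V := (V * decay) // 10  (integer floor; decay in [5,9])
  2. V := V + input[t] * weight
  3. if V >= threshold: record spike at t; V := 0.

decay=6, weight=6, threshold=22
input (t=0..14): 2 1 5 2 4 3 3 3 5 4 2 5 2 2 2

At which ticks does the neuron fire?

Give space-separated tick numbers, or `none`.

t=0: input=2 -> V=12
t=1: input=1 -> V=13
t=2: input=5 -> V=0 FIRE
t=3: input=2 -> V=12
t=4: input=4 -> V=0 FIRE
t=5: input=3 -> V=18
t=6: input=3 -> V=0 FIRE
t=7: input=3 -> V=18
t=8: input=5 -> V=0 FIRE
t=9: input=4 -> V=0 FIRE
t=10: input=2 -> V=12
t=11: input=5 -> V=0 FIRE
t=12: input=2 -> V=12
t=13: input=2 -> V=19
t=14: input=2 -> V=0 FIRE

Answer: 2 4 6 8 9 11 14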